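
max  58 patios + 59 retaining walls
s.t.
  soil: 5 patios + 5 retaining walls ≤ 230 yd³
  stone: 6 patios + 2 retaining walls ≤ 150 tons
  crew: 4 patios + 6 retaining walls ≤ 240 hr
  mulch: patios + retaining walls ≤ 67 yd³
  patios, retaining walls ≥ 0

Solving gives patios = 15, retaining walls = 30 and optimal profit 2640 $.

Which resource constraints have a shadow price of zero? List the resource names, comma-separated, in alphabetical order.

soil: 225/230 (slack 5)
stone: 150/150 (binding)
crew: 240/240 (binding)
mulch: 45/67 (slack 22)
By complementary slackness, a constraint with positive slack has shadow price 0 → mulch, soil.

mulch, soil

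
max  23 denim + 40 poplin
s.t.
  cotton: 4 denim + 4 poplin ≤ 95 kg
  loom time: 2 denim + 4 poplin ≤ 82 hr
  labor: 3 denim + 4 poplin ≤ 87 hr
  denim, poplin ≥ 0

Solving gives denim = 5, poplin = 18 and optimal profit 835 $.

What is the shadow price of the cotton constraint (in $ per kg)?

Binding: loom time and labor. Non-binding: cotton (3 unused).
By complementary slackness, y = 0 for the non-binding constraint.
The binding rows give the dual system: 2·y_loom time + 3·y_labor = 23 and 4·y_loom time + 4·y_labor = 40.
This yields shadow prices y_loom time = 7, y_labor = 3.
Shadow price of cotton = 0.

0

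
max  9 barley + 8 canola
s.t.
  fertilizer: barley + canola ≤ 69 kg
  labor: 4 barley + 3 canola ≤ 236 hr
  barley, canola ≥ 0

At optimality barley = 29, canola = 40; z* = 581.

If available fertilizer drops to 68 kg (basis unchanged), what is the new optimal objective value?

Both fertilizer and labor are binding at x*.
The binding rows give the dual system: 1·y_fertilizer + 4·y_labor = 9 and 1·y_fertilizer + 3·y_labor = 8.
This yields shadow prices y_fertilizer = 5, y_labor = 1.
Δz = y_fertilizer·Δb = 5 × (-1) = -5, so new z* = 581 − 5 = 576.

576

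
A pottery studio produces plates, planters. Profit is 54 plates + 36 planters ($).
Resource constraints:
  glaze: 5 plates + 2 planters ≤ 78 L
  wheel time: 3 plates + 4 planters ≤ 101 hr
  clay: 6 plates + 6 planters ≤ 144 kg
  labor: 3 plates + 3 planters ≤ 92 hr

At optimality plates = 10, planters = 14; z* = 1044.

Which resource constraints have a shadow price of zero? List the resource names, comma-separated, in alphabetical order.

glaze: 78/78 (binding)
wheel time: 86/101 (slack 15)
clay: 144/144 (binding)
labor: 72/92 (slack 20)
By complementary slackness, a constraint with positive slack has shadow price 0 → labor, wheel time.

labor, wheel time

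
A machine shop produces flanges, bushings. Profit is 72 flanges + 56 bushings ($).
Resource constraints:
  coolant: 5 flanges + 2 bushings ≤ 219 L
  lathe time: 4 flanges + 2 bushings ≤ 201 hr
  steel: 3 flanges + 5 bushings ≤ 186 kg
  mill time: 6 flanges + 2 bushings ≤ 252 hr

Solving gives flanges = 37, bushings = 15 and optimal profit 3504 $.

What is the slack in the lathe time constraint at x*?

23

lathe time used = 4·37 + 2·15 = 178; slack = 201 − 178 = 23.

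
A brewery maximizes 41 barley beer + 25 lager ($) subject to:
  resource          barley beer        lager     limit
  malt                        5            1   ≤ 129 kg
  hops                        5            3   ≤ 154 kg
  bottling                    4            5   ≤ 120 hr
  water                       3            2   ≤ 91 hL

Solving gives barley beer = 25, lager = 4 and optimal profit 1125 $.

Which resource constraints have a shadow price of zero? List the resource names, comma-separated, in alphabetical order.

hops, water

malt: 129/129 (binding)
hops: 137/154 (slack 17)
bottling: 120/120 (binding)
water: 83/91 (slack 8)
By complementary slackness, a constraint with positive slack has shadow price 0 → hops, water.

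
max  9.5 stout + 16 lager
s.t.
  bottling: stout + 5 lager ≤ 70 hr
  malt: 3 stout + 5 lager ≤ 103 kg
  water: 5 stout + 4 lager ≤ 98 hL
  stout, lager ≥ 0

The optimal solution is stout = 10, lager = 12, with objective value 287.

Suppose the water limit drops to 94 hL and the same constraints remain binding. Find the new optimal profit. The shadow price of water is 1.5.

Δb = -4, so new z* = 287 + (1.5)·(-4) = 287 − 6 = 281.

281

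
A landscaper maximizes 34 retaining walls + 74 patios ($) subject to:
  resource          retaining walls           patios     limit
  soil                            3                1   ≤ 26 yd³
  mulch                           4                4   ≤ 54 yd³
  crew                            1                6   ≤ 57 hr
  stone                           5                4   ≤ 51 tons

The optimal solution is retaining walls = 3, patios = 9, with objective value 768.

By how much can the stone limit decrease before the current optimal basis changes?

Binding constraints: crew, stone. The basis is B = [[1,6],[5,4]] with det -26.
Per unit decrease in stone, x* moves by d = (-0.2308, 0.0385).
The basis stays optimal until retaining walls reaches 0; allowable decrease = 13 tons.

13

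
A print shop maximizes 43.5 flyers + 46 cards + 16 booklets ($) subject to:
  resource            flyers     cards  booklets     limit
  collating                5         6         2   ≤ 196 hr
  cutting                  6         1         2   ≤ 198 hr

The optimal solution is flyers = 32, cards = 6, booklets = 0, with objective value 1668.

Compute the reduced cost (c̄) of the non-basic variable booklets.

-1

Check each constraint at x*: collating 196/196 (tight); cutting 198/198 (tight).
The binding rows give the dual system: 5·y_collating + 6·y_cutting = 43.5 and 6·y_collating + 1·y_cutting = 46.
→ y_collating = 7.5 and y_cutting = 1.
Reduced cost of booklets: c₃ − yᵀa₃ = 16 − (7.5·2 + 1·2) = 16 − 17 = -1.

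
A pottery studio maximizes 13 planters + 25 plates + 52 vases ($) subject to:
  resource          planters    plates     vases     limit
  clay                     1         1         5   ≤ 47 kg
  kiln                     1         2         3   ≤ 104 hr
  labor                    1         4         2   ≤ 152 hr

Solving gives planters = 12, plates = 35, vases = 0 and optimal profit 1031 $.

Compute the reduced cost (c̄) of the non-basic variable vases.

Binding: clay and labor. Non-binding: kiln (22 unused).
Slack constraints have shadow price 0 (complementary slackness).
Dual feasibility on the basic columns requires 1·y_clay + 1·y_labor = 13, 1·y_clay + 4·y_labor = 25.
This yields shadow prices y_clay = 9, y_labor = 4.
Reduced cost of vases: c₃ − yᵀa₃ = 52 − (9·5 + 4·2) = 52 − 53 = -1.

-1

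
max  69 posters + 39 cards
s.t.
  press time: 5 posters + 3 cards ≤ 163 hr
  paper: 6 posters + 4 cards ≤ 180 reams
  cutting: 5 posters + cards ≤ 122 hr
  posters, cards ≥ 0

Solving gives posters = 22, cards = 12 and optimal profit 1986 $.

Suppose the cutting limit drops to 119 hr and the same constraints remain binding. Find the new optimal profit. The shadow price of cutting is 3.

Δb = -3, so new z* = 1986 + (3)·(-3) = 1986 − 9 = 1977.

1977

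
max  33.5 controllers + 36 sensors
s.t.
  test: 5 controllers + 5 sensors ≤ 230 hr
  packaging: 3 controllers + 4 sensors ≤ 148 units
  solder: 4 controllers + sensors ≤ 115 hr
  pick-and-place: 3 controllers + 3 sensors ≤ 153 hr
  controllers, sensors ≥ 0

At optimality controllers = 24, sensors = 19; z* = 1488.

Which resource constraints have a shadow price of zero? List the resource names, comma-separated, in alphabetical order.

test: 215/230 (slack 15)
packaging: 148/148 (binding)
solder: 115/115 (binding)
pick-and-place: 129/153 (slack 24)
By complementary slackness, a constraint with positive slack has shadow price 0 → pick-and-place, test.

pick-and-place, test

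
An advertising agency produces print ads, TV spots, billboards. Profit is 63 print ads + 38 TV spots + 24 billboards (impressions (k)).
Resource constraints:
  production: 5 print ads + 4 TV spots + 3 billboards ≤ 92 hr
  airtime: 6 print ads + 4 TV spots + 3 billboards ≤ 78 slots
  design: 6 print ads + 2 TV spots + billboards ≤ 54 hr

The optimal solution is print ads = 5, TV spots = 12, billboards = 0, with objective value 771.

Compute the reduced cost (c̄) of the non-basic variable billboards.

Check each constraint at x*: production 73/92 (slack 19); airtime 78/78 (tight); design 54/54 (tight).
Since production is not tight, its dual is 0.
The binding rows give the dual system: 6·y_airtime + 6·y_design = 63 and 4·y_airtime + 2·y_design = 38.
→ y_airtime = 8.5 and y_design = 2.
Reduced cost of billboards: c₃ − yᵀa₃ = 24 − (8.5·3 + 2·1) = 24 − 27.5 = -3.5.

-3.5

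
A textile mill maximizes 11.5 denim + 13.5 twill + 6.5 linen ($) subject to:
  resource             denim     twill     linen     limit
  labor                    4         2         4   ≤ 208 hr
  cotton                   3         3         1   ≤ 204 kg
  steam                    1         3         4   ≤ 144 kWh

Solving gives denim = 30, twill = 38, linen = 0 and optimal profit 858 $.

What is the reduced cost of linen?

-1

At the optimum: labor uses 196 of 208 (slack = 12); cotton uses 204 of 204 (binding); steam uses 144 of 144 (binding).
By complementary slackness, y = 0 for the non-binding constraint.
The binding rows give the dual system: 3·y_cotton + 1·y_steam = 11.5 and 3·y_cotton + 3·y_steam = 13.5.
Solving: y_cotton = 3.5, y_steam = 1.
Reduced cost of linen: c₃ − yᵀa₃ = 6.5 − (3.5·1 + 1·4) = 6.5 − 7.5 = -1.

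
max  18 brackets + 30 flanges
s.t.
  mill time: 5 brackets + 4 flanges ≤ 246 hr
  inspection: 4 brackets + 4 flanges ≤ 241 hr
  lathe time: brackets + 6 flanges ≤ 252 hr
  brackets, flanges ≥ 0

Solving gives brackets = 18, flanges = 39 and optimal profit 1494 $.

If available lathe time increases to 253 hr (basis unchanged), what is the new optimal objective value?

1497

Check each constraint at x*: mill time 246/246 (tight); inspection 228/241 (slack 13); lathe time 252/252 (tight).
Since inspection is not tight, its dual is 0.
The binding rows give the dual system: 5·y_mill time + 1·y_lathe time = 18 and 4·y_mill time + 6·y_lathe time = 30.
→ y_mill time = 3 and y_lathe time = 3.
Δz = y_lathe time·Δb = 3 × (1) = 3, so new z* = 1494 + 3 = 1497.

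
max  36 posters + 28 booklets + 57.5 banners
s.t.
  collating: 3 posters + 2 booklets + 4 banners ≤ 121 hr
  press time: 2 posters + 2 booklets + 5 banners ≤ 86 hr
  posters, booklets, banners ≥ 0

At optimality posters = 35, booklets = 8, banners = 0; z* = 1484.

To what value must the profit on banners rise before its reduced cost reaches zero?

Check each constraint at x*: collating 121/121 (tight); press time 86/86 (tight).
From A_Bᵀ y = c: 3·y_collating + 2·y_press time = 36; 2·y_collating + 2·y_press time = 28.
→ y_collating = 8 and y_press time = 6.
banners enters the basis when its profit ≥ yᵀa₃ = 8·4 + 6·5 = 62.

62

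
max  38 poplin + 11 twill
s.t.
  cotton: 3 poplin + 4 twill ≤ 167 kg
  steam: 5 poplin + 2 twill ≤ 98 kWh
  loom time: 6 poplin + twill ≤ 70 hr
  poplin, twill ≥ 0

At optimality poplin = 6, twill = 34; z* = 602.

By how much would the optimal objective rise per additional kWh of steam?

Check each constraint at x*: cotton 154/167 (slack 13); steam 98/98 (tight); loom time 70/70 (tight).
Slack constraints have shadow price 0 (complementary slackness).
Dual feasibility on the basic columns requires 5·y_steam + 6·y_loom time = 38, 2·y_steam + 1·y_loom time = 11.
Solving: y_steam = 4, y_loom time = 3.
Shadow price of steam = 4.

4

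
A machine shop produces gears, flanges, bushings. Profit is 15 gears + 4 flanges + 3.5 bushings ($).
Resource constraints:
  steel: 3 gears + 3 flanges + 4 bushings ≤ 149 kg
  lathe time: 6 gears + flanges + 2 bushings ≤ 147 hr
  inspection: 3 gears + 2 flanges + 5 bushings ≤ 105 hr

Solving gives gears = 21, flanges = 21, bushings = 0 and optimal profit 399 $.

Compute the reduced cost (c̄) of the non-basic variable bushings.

-5.5

Binding: lathe time and inspection. Non-binding: steel (23 unused).
By complementary slackness, y = 0 for the non-binding constraint.
The binding rows give the dual system: 6·y_lathe time + 3·y_inspection = 15 and 1·y_lathe time + 2·y_inspection = 4.
This yields shadow prices y_lathe time = 2, y_inspection = 1.
Reduced cost of bushings: c₃ − yᵀa₃ = 3.5 − (2·2 + 1·5) = 3.5 − 9 = -5.5.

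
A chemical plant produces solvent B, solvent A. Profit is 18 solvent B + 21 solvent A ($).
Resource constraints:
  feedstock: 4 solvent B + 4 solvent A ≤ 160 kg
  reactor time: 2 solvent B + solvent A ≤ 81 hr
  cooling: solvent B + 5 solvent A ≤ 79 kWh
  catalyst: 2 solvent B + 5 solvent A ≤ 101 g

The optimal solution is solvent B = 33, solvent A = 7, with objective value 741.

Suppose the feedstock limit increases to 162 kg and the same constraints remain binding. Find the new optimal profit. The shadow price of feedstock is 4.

Δb = 2, so new z* = 741 + (4)·(2) = 741 + 8 = 749.

749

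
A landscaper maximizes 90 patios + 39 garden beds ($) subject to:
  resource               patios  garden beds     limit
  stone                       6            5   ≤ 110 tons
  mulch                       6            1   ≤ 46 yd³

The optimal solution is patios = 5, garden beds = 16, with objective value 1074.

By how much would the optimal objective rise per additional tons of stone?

Both stone and mulch are binding at x*.
From A_Bᵀ y = c: 6·y_stone + 6·y_mulch = 90; 5·y_stone + 1·y_mulch = 39.
This yields shadow prices y_stone = 6, y_mulch = 9.
Shadow price of stone = 6.

6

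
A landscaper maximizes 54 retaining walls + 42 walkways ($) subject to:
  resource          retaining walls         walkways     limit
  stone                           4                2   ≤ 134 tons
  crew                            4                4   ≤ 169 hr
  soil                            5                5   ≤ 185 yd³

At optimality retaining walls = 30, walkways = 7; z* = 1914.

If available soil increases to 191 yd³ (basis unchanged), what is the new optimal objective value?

1950

At the optimum: stone uses 134 of 134 (binding); crew uses 148 of 169 (slack = 21); soil uses 185 of 185 (binding).
Since crew is not tight, its dual is 0.
From A_Bᵀ y = c: 4·y_stone + 5·y_soil = 54; 2·y_stone + 5·y_soil = 42.
→ y_stone = 6 and y_soil = 6.
Δz = y_soil·Δb = 6 × (6) = 36, so new z* = 1914 + 36 = 1950.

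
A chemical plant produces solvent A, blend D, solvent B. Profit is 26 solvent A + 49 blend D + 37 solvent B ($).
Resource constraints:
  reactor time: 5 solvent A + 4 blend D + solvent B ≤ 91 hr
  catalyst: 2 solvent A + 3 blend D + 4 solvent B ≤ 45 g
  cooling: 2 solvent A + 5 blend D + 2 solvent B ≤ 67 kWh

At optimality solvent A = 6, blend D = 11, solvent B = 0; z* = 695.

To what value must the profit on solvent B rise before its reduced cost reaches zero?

Binding: catalyst and cooling. Non-binding: reactor time (17 unused).
By complementary slackness, y = 0 for the non-binding constraint.
From A_Bᵀ y = c: 2·y_catalyst + 2·y_cooling = 26; 3·y_catalyst + 5·y_cooling = 49.
Solving: y_catalyst = 8, y_cooling = 5.
solvent B enters the basis when its profit ≥ yᵀa₃ = 8·4 + 5·2 = 42.

42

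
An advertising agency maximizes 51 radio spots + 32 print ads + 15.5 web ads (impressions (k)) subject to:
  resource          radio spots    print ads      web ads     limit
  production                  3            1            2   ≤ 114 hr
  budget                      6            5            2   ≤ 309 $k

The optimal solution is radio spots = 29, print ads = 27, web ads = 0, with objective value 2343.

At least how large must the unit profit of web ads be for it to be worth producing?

24

Both production and budget are binding at x*.
Dual feasibility on the basic columns requires 3·y_production + 6·y_budget = 51, 1·y_production + 5·y_budget = 32.
Solving: y_production = 7, y_budget = 5.
web ads enters the basis when its profit ≥ yᵀa₃ = 7·2 + 5·2 = 24.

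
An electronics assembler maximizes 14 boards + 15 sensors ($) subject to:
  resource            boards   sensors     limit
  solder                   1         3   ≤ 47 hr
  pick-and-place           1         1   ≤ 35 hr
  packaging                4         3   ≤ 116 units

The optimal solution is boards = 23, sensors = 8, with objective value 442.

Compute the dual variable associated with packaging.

At the optimum: solder uses 47 of 47 (binding); pick-and-place uses 31 of 35 (slack = 4); packaging uses 116 of 116 (binding).
Slack constraints have shadow price 0 (complementary slackness).
Dual feasibility on the basic columns requires 1·y_solder + 4·y_packaging = 14, 3·y_solder + 3·y_packaging = 15.
Solving: y_solder = 2, y_packaging = 3.
Shadow price of packaging = 3.

3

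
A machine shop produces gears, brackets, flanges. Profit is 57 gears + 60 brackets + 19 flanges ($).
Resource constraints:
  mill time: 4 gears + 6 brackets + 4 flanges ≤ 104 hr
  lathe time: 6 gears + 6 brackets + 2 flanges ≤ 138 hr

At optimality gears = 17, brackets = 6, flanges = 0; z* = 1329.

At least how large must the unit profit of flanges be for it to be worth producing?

At the optimum: mill time uses 104 of 104 (binding); lathe time uses 138 of 138 (binding).
The binding rows give the dual system: 4·y_mill time + 6·y_lathe time = 57 and 6·y_mill time + 6·y_lathe time = 60.
This yields shadow prices y_mill time = 1.5, y_lathe time = 8.5.
flanges enters the basis when its profit ≥ yᵀa₃ = 1.5·4 + 8.5·2 = 23.

23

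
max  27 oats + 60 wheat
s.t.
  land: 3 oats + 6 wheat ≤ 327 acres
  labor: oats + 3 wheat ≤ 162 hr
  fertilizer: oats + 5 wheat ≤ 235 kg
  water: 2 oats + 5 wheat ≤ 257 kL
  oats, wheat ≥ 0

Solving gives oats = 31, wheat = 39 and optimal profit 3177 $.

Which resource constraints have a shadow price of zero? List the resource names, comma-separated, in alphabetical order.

land: 327/327 (binding)
labor: 148/162 (slack 14)
fertilizer: 226/235 (slack 9)
water: 257/257 (binding)
By complementary slackness, a constraint with positive slack has shadow price 0 → fertilizer, labor.

fertilizer, labor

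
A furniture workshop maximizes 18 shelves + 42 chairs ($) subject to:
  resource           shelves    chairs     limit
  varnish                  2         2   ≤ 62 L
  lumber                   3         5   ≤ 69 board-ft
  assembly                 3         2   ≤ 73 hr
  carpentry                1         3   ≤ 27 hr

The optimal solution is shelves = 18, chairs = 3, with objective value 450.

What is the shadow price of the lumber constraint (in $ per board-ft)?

3

Binding: lumber and carpentry. Non-binding: varnish (20 unused), assembly (13 unused).
Since varnish, assembly are not tight, their duals are 0.
The binding rows give the dual system: 3·y_lumber + 1·y_carpentry = 18 and 5·y_lumber + 3·y_carpentry = 42.
→ y_lumber = 3 and y_carpentry = 9.
Shadow price of lumber = 3.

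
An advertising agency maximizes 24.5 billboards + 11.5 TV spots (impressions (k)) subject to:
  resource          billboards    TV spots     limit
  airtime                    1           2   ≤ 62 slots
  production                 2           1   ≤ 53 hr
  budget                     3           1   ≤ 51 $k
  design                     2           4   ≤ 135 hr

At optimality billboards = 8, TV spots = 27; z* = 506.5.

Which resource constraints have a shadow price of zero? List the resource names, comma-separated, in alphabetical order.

airtime: 62/62 (binding)
production: 43/53 (slack 10)
budget: 51/51 (binding)
design: 124/135 (slack 11)
By complementary slackness, a constraint with positive slack has shadow price 0 → design, production.

design, production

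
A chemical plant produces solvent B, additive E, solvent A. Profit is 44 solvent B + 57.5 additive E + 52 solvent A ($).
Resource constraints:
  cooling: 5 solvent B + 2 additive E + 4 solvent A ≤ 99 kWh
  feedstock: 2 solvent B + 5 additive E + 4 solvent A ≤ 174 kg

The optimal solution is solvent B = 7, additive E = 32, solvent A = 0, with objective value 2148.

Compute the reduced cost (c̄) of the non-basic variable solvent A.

-6

Both cooling and feedstock are binding at x*.
Dual feasibility on the basic columns requires 5·y_cooling + 2·y_feedstock = 44, 2·y_cooling + 5·y_feedstock = 57.5.
This yields shadow prices y_cooling = 5, y_feedstock = 9.5.
Reduced cost of solvent A: c₃ − yᵀa₃ = 52 − (5·4 + 9.5·4) = 52 − 58 = -6.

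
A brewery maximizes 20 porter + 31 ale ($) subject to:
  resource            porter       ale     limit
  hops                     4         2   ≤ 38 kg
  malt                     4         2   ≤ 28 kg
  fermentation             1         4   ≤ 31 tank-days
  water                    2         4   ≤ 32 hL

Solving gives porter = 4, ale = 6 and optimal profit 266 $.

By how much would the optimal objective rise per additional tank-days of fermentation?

0

At the optimum: hops uses 28 of 38 (slack = 10); malt uses 28 of 28 (binding); fermentation uses 28 of 31 (slack = 3); water uses 32 of 32 (binding).
Since hops, fermentation are not tight, their duals are 0.
From A_Bᵀ y = c: 4·y_malt + 2·y_water = 20; 2·y_malt + 4·y_water = 31.
Solving: y_malt = 1.5, y_water = 7.
Shadow price of fermentation = 0.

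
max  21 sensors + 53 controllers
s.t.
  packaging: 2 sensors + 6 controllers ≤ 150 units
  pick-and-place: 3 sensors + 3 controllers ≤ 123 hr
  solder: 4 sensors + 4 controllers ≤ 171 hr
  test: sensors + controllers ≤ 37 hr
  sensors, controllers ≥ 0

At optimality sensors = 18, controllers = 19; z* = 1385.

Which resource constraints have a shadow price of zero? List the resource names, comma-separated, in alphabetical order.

packaging: 150/150 (binding)
pick-and-place: 111/123 (slack 12)
solder: 148/171 (slack 23)
test: 37/37 (binding)
By complementary slackness, a constraint with positive slack has shadow price 0 → pick-and-place, solder.

pick-and-place, solder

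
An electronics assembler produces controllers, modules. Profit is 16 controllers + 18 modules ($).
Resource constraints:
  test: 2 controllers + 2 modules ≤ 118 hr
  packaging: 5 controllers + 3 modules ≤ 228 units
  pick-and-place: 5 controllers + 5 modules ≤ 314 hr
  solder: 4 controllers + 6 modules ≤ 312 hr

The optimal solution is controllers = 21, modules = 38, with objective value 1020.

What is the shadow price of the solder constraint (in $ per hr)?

Binding: test and solder. Non-binding: packaging (9 unused), pick-and-place (19 unused).
Slack constraints have shadow price 0 (complementary slackness).
Dual feasibility on the basic columns requires 2·y_test + 4·y_solder = 16, 2·y_test + 6·y_solder = 18.
→ y_test = 6 and y_solder = 1.
Shadow price of solder = 1.

1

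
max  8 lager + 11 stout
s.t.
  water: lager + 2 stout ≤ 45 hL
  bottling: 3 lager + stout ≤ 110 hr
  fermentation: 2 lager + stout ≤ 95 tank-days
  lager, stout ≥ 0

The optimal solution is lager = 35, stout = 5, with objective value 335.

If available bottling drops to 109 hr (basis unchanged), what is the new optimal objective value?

Check each constraint at x*: water 45/45 (tight); bottling 110/110 (tight); fermentation 75/95 (slack 20).
By complementary slackness, y = 0 for the non-binding constraint.
Dual feasibility on the basic columns requires 1·y_water + 3·y_bottling = 8, 2·y_water + 1·y_bottling = 11.
This yields shadow prices y_water = 5, y_bottling = 1.
Δz = y_bottling·Δb = 1 × (-1) = -1, so new z* = 335 − 1 = 334.

334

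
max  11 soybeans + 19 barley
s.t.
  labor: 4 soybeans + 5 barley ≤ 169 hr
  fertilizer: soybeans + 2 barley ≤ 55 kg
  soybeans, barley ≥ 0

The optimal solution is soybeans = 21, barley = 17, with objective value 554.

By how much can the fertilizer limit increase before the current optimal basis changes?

Binding constraints: labor, fertilizer. The basis is B = [[4,5],[1,2]] with det 3.
Per unit increase in fertilizer, x* moves by d = (-1.6667, 1.3333).
The basis stays optimal until soybeans reaches 0; allowable increase = 12.6 kg.

12.6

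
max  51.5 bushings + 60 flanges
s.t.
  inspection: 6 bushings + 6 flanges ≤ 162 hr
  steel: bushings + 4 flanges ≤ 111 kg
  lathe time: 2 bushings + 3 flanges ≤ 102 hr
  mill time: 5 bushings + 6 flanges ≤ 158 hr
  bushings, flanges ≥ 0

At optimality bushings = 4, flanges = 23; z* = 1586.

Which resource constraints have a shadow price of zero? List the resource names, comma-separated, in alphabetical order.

lathe time, steel

inspection: 162/162 (binding)
steel: 96/111 (slack 15)
lathe time: 77/102 (slack 25)
mill time: 158/158 (binding)
By complementary slackness, a constraint with positive slack has shadow price 0 → lathe time, steel.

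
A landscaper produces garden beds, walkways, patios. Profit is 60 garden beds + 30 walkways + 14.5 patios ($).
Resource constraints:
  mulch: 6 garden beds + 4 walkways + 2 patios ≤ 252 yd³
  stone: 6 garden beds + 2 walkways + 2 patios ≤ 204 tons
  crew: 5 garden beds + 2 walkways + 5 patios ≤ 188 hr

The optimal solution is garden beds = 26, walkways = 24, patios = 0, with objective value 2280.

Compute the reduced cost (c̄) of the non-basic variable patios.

-5.5

Binding: mulch and stone. Non-binding: crew (10 unused).
Slack constraints have shadow price 0 (complementary slackness).
The binding rows give the dual system: 6·y_mulch + 6·y_stone = 60 and 4·y_mulch + 2·y_stone = 30.
This yields shadow prices y_mulch = 5, y_stone = 5.
Reduced cost of patios: c₃ − yᵀa₃ = 14.5 − (5·2 + 5·2) = 14.5 − 20 = -5.5.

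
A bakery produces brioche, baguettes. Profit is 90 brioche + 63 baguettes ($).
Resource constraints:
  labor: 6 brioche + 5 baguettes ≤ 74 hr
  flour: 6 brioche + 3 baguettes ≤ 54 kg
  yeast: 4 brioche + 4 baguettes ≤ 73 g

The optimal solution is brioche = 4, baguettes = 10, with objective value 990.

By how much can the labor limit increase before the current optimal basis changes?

16

Binding constraints: labor, flour. The basis is B = [[6,5],[6,3]] with det -12.
Per unit increase in labor, x* moves by d = (-0.25, 0.5).
The basis stays optimal until brioche reaches 0; allowable increase = 16 hr.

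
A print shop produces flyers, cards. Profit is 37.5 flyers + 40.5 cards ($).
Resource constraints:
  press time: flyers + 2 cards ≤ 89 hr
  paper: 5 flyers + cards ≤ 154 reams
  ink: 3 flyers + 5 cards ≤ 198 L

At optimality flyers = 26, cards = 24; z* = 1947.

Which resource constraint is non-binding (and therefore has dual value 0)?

press time: 74/89 (slack 15)
paper: 154/154 (binding)
ink: 198/198 (binding)
By complementary slackness, a constraint with positive slack has shadow price 0 → press time.

press time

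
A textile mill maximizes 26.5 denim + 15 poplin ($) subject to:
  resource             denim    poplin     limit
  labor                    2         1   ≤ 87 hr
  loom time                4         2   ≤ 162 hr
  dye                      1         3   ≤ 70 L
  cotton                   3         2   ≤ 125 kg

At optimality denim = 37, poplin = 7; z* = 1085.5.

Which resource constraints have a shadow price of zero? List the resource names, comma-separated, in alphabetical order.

labor: 81/87 (slack 6)
loom time: 162/162 (binding)
dye: 58/70 (slack 12)
cotton: 125/125 (binding)
By complementary slackness, a constraint with positive slack has shadow price 0 → dye, labor.

dye, labor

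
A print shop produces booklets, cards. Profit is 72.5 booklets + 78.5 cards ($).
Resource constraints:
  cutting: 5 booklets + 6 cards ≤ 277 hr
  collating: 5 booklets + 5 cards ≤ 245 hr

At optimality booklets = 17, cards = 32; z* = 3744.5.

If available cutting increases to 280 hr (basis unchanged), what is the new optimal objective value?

3762.5

Check each constraint at x*: cutting 277/277 (tight); collating 245/245 (tight).
From A_Bᵀ y = c: 5·y_cutting + 5·y_collating = 72.5; 6·y_cutting + 5·y_collating = 78.5.
Solving: y_cutting = 6, y_collating = 8.5.
Δz = y_cutting·Δb = 6 × (3) = 18, so new z* = 3744.5 + 18 = 3762.5.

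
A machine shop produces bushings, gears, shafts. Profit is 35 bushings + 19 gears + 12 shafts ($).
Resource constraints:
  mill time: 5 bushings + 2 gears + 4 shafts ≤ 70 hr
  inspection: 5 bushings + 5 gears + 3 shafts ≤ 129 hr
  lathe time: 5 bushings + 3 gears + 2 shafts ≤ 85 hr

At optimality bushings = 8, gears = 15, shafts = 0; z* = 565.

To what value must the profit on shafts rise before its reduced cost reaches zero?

Check each constraint at x*: mill time 70/70 (tight); inspection 115/129 (slack 14); lathe time 85/85 (tight).
Since inspection is not tight, its dual is 0.
From A_Bᵀ y = c: 5·y_mill time + 5·y_lathe time = 35; 2·y_mill time + 3·y_lathe time = 19.
This yields shadow prices y_mill time = 2, y_lathe time = 5.
shafts enters the basis when its profit ≥ yᵀa₃ = 2·4 + 5·2 = 18.

18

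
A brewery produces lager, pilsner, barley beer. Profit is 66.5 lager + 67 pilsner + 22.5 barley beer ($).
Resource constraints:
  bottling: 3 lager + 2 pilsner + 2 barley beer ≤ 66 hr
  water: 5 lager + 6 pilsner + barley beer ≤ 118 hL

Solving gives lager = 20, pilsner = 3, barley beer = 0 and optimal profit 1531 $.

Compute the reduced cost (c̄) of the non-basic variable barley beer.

-2

Check each constraint at x*: bottling 66/66 (tight); water 118/118 (tight).
From A_Bᵀ y = c: 3·y_bottling + 5·y_water = 66.5; 2·y_bottling + 6·y_water = 67.
Solving: y_bottling = 8, y_water = 8.5.
Reduced cost of barley beer: c₃ − yᵀa₃ = 22.5 − (8·2 + 8.5·1) = 22.5 − 24.5 = -2.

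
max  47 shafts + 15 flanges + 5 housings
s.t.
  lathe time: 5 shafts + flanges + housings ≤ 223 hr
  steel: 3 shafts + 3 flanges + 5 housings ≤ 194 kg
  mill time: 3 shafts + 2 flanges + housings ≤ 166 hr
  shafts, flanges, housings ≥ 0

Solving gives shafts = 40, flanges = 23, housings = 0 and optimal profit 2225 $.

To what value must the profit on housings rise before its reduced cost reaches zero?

11

Binding: lathe time and mill time. Non-binding: steel (5 unused).
Slack constraints have shadow price 0 (complementary slackness).
From A_Bᵀ y = c: 5·y_lathe time + 3·y_mill time = 47; 1·y_lathe time + 2·y_mill time = 15.
This yields shadow prices y_lathe time = 7, y_mill time = 4.
housings enters the basis when its profit ≥ yᵀa₃ = 7·1 + 4·1 = 11.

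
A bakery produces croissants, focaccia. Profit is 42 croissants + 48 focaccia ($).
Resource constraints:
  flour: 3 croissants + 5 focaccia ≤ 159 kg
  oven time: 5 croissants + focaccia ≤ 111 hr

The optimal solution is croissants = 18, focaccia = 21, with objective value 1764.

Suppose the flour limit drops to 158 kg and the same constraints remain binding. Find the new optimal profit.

At the optimum: flour uses 159 of 159 (binding); oven time uses 111 of 111 (binding).
From A_Bᵀ y = c: 3·y_flour + 5·y_oven time = 42; 5·y_flour + 1·y_oven time = 48.
This yields shadow prices y_flour = 9, y_oven time = 3.
Δz = y_flour·Δb = 9 × (-1) = -9, so new z* = 1764 − 9 = 1755.

1755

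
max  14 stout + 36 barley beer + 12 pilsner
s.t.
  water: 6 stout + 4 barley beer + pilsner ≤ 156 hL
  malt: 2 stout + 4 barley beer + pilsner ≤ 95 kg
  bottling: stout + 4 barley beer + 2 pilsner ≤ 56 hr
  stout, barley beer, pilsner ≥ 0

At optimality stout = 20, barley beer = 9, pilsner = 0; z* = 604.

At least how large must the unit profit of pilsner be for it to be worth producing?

At the optimum: water uses 156 of 156 (binding); malt uses 76 of 95 (slack = 19); bottling uses 56 of 56 (binding).
Since malt is not tight, its dual is 0.
The binding rows give the dual system: 6·y_water + 1·y_bottling = 14 and 4·y_water + 4·y_bottling = 36.
Solving: y_water = 1, y_bottling = 8.
pilsner enters the basis when its profit ≥ yᵀa₃ = 1·1 + 8·2 = 17.

17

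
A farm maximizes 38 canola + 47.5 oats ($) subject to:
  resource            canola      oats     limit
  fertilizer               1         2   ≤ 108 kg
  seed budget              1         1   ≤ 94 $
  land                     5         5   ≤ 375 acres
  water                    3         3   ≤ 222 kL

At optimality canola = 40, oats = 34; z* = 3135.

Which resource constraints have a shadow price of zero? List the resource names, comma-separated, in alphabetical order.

land, seed budget

fertilizer: 108/108 (binding)
seed budget: 74/94 (slack 20)
land: 370/375 (slack 5)
water: 222/222 (binding)
By complementary slackness, a constraint with positive slack has shadow price 0 → land, seed budget.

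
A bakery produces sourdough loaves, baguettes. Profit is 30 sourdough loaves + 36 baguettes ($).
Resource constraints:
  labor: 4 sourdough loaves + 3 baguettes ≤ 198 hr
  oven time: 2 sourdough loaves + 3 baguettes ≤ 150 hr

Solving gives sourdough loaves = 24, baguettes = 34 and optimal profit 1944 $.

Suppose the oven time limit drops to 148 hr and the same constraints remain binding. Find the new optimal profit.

1926

Check each constraint at x*: labor 198/198 (tight); oven time 150/150 (tight).
From A_Bᵀ y = c: 4·y_labor + 2·y_oven time = 30; 3·y_labor + 3·y_oven time = 36.
Solving: y_labor = 3, y_oven time = 9.
Δz = y_oven time·Δb = 9 × (-2) = -18, so new z* = 1944 − 18 = 1926.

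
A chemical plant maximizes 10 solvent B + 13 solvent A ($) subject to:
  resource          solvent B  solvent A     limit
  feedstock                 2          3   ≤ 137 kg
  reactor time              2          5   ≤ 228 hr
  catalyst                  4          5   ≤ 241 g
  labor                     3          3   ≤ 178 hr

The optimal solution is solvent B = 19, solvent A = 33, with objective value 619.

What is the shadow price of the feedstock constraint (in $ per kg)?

Check each constraint at x*: feedstock 137/137 (tight); reactor time 203/228 (slack 25); catalyst 241/241 (tight); labor 156/178 (slack 22).
Slack constraints have shadow price 0 (complementary slackness).
Dual feasibility on the basic columns requires 2·y_feedstock + 4·y_catalyst = 10, 3·y_feedstock + 5·y_catalyst = 13.
Solving: y_feedstock = 1, y_catalyst = 2.
Shadow price of feedstock = 1.

1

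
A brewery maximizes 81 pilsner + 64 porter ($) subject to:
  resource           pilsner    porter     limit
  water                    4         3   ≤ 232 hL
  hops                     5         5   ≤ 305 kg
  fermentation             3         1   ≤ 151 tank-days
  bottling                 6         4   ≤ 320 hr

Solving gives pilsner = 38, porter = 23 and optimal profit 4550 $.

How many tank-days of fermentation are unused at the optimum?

fermentation used = 3·38 + 1·23 = 137; slack = 151 − 137 = 14.

14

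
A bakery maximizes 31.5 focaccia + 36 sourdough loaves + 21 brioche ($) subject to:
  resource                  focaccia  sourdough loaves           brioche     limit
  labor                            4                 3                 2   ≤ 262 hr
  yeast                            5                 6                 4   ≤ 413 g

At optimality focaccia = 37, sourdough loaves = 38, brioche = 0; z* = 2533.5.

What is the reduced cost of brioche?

Check each constraint at x*: labor 262/262 (tight); yeast 413/413 (tight).
Dual feasibility on the basic columns requires 4·y_labor + 5·y_yeast = 31.5, 3·y_labor + 6·y_yeast = 36.
This yields shadow prices y_labor = 1, y_yeast = 5.5.
Reduced cost of brioche: c₃ − yᵀa₃ = 21 − (1·2 + 5.5·4) = 21 − 24 = -3.

-3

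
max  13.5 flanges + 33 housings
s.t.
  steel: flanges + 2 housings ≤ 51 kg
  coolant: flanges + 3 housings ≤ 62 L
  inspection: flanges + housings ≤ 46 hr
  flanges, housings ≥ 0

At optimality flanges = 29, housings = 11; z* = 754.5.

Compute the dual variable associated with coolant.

6

At the optimum: steel uses 51 of 51 (binding); coolant uses 62 of 62 (binding); inspection uses 40 of 46 (slack = 6).
Slack constraints have shadow price 0 (complementary slackness).
From A_Bᵀ y = c: 1·y_steel + 1·y_coolant = 13.5; 2·y_steel + 3·y_coolant = 33.
This yields shadow prices y_steel = 7.5, y_coolant = 6.
Shadow price of coolant = 6.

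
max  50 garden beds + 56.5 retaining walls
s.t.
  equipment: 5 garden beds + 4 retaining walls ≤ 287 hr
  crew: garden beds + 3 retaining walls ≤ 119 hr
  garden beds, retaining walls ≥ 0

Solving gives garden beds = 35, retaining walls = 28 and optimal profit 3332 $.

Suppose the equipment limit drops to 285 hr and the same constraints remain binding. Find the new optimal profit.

Both equipment and crew are binding at x*.
From A_Bᵀ y = c: 5·y_equipment + 1·y_crew = 50; 4·y_equipment + 3·y_crew = 56.5.
This yields shadow prices y_equipment = 8.5, y_crew = 7.5.
Δz = y_equipment·Δb = 8.5 × (-2) = -17, so new z* = 3332 − 17 = 3315.

3315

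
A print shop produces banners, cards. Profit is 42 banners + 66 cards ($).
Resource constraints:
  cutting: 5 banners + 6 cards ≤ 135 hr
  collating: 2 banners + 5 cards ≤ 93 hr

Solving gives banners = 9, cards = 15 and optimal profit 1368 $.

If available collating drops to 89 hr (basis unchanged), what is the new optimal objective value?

1344

Check each constraint at x*: cutting 135/135 (tight); collating 93/93 (tight).
Dual feasibility on the basic columns requires 5·y_cutting + 2·y_collating = 42, 6·y_cutting + 5·y_collating = 66.
Solving: y_cutting = 6, y_collating = 6.
Δz = y_collating·Δb = 6 × (-4) = -24, so new z* = 1368 − 24 = 1344.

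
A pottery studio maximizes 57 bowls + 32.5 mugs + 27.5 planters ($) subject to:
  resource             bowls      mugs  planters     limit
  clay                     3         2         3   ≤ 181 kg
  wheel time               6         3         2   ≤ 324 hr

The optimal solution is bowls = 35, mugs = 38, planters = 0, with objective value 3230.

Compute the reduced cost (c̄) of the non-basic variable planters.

-7.5

Check each constraint at x*: clay 181/181 (tight); wheel time 324/324 (tight).
Dual feasibility on the basic columns requires 3·y_clay + 6·y_wheel time = 57, 2·y_clay + 3·y_wheel time = 32.5.
→ y_clay = 8 and y_wheel time = 5.5.
Reduced cost of planters: c₃ − yᵀa₃ = 27.5 − (8·3 + 5.5·2) = 27.5 − 35 = -7.5.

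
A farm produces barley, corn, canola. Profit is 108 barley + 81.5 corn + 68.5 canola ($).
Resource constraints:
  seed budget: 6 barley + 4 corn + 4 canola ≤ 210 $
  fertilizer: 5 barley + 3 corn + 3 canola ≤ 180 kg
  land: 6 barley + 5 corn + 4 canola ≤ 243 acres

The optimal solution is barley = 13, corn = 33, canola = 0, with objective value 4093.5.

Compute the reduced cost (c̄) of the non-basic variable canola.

-3.5

Binding: seed budget and land. Non-binding: fertilizer (16 unused).
Slack constraints have shadow price 0 (complementary slackness).
Dual feasibility on the basic columns requires 6·y_seed budget + 6·y_land = 108, 4·y_seed budget + 5·y_land = 81.5.
Solving: y_seed budget = 8.5, y_land = 9.5.
Reduced cost of canola: c₃ − yᵀa₃ = 68.5 − (8.5·4 + 9.5·4) = 68.5 − 72 = -3.5.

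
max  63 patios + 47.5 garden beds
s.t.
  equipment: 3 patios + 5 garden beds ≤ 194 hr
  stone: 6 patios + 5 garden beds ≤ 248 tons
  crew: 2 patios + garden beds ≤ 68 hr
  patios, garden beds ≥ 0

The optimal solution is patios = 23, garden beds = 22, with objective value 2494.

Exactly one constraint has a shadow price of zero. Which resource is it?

equipment

equipment: 179/194 (slack 15)
stone: 248/248 (binding)
crew: 68/68 (binding)
By complementary slackness, a constraint with positive slack has shadow price 0 → equipment.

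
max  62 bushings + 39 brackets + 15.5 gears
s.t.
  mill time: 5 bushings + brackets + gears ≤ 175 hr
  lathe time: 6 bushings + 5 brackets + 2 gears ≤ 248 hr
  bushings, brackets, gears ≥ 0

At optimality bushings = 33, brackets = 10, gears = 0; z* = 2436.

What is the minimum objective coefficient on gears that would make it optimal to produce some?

18

Both mill time and lathe time are binding at x*.
The binding rows give the dual system: 5·y_mill time + 6·y_lathe time = 62 and 1·y_mill time + 5·y_lathe time = 39.
Solving: y_mill time = 4, y_lathe time = 7.
gears enters the basis when its profit ≥ yᵀa₃ = 4·1 + 7·2 = 18.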